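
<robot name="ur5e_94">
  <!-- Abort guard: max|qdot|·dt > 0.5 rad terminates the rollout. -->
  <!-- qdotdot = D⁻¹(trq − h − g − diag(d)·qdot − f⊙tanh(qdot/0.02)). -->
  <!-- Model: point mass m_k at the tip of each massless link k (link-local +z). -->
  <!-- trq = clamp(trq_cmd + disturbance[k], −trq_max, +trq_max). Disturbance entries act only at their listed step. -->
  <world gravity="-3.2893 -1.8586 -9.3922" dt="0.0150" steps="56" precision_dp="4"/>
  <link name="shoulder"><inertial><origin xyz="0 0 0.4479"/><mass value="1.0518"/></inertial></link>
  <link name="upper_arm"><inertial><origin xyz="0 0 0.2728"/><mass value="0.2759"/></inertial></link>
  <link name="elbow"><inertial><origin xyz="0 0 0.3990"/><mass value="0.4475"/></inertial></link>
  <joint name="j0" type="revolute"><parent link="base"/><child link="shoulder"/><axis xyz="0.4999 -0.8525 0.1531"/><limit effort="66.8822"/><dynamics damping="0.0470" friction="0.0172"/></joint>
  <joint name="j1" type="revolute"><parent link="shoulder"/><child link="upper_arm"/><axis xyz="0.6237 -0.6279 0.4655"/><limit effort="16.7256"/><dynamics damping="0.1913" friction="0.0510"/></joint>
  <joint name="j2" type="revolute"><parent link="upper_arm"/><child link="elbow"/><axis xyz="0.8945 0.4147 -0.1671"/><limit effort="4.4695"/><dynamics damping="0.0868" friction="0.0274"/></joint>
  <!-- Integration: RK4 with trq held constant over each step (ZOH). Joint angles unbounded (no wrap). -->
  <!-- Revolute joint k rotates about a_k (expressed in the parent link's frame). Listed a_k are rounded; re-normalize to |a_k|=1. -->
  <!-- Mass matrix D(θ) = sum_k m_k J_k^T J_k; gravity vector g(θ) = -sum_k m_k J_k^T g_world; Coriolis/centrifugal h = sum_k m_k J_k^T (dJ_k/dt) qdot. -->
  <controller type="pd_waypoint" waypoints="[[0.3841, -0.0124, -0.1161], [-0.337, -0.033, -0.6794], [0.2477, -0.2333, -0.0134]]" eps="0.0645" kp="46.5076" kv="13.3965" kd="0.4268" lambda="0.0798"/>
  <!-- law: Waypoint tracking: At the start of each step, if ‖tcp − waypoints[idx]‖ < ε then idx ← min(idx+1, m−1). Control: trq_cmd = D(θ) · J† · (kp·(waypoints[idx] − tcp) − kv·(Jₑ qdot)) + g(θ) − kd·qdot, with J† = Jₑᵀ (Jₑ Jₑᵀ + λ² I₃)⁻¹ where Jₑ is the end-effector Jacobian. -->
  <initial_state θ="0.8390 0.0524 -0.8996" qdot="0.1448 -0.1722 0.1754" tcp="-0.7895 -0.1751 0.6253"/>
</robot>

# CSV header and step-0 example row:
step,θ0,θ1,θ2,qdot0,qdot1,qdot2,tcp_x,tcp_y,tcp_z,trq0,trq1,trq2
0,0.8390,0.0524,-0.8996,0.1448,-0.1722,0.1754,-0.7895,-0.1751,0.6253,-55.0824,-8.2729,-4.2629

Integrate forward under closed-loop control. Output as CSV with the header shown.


step,θ0,θ1,θ2,qdot0,qdot1,qdot2,tcp_x,tcp_y,tcp_z,trq0,trq1,trq2
1,0.8237,0.0779,-0.9141,-2.1607,3.5182,-2.0809,-0.7880,-0.1736,0.6234,-52.9425,-9.0295,-2.4254
2,0.7770,0.1518,-0.9570,-4.0431,6.2706,-3.6042,-0.7810,-0.1683,0.6189,-48.1807,-8.4614,-1.3921
3,0.7052,0.2608,-1.0184,-5.4974,8.1864,-4.5403,-0.7664,-0.1607,0.6137,-37.3752,-6.7527,-0.8817
4,0.6163,0.3905,-1.0894,-6.3413,9.0550,-4.8802,-0.7429,-0.1518,0.6087,-24.7354,-4.5751,-0.6997
5,0.5189,0.5265,-1.1620,-6.6355,9.0682,-4.7809,-0.7116,-0.1418,0.6045,-14.5399,-2.6178,-0.6509
6,0.4198,0.6593,-1.2315,-6.5956,8.6348,-4.4737,-0.6746,-0.1309,0.6008,-7.6776,-1.1608,-0.6038
7,0.3224,0.7843,-1.2958,-6.3988,8.0550,-4.1137,-0.6345,-0.1190,0.5973,-3.4418,-0.1954,-0.5112
8,0.2284,0.9007,-1.3549,-6.1449,7.4777,-3.7696,-0.5930,-0.1064,0.5934,-0.9619,0.3823,-0.3742
9,0.1383,1.0089,-1.4090,-5.8826,6.9605,-3.4607,-0.5513,-0.0932,0.5886,0.4150,0.6808,-0.2097
10,0.0520,1.1098,-1.4588,-5.6341,6.5179,-3.1860,-0.5101,-0.0796,0.5825,1.1207,0.7880,-0.0351
11,-0.0308,1.2047,-1.5047,-5.4090,6.1465,-2.9379,-0.4700,-0.0660,0.5752,1.4286,0.7696,0.1362
12,-0.1104,1.2945,-1.5470,-5.2111,5.8362,-2.7082,-0.4312,-0.0525,0.5665,1.5090,0.6729,0.2955
13,-0.1873,1.3800,-1.5859,-5.0418,5.5752,-2.4901,-0.3937,-0.0392,0.5565,1.4673,0.5315,0.4378
14,-0.2618,1.4619,-1.6216,-4.9009,5.3521,-2.2788,-0.3578,-0.0262,0.5454,1.3676,0.3688,0.5608
15,-0.3344,1.5406,-1.6542,-4.7882,5.1565,-2.0710,-0.3233,-0.0137,0.5333,1.2489,0.2005,0.6641
16,-0.4056,1.6166,-1.6837,-4.7033,4.9794,-1.8650,-0.2904,-0.0016,0.5203,1.1348,0.0373,0.7487
17,-0.4757,1.6900,-1.7101,-4.6456,4.8131,-1.6601,-0.2588,0.0100,0.5066,1.0393,-0.1142,0.8164
18,-0.5451,1.7609,-1.7335,-4.6147,4.6510,-1.4563,-0.2287,0.0211,0.4924,0.9714,-0.2504,0.8692
19,-0.6142,1.8295,-1.7538,-4.6099,4.4880,-1.2545,-0.1998,0.0316,0.4778,0.9367,-0.3695,0.9097
20,-0.6835,1.8955,-1.7711,-4.6305,4.3199,-1.0557,-0.1722,0.0417,0.4629,0.9396,-0.4711,0.9404
21,-0.7533,1.9590,-1.7855,-4.6753,4.1435,-0.8614,-0.1458,0.0513,0.4477,0.9836,-0.5560,0.9640
22,-0.8239,2.0197,-1.7970,-4.7429,3.9570,-0.6733,-0.1205,0.0604,0.4325,1.0715,-0.6256,0.9827
23,-0.8956,2.0776,-1.8057,-4.8311,3.7594,-0.4929,-0.0961,0.0690,0.4171,1.2060,-0.6816,0.9989
24,-0.9689,2.1324,-1.8118,-4.9375,3.5508,-0.3216,-0.0727,0.0772,0.4018,1.3889,-0.7259,1.0146
25,-1.0438,2.1840,-1.8154,-5.0589,3.3321,-0.1606,-0.0502,0.0848,0.3864,1.6216,-0.7603,1.0315
26,-1.1207,2.2323,-1.8167,-5.1916,3.1050,-0.0112,-0.0285,0.0920,0.3710,1.9047,-0.7864,1.0516
27,-1.1995,2.2771,-1.8159,-5.3300,2.8703,0.1162,-0.0075,0.0987,0.3556,2.2394,-0.8052,1.0883
28,-1.2805,2.3184,-1.8133,-5.4715,2.6320,0.2340,0.0129,0.1049,0.3401,2.6207,-0.8175,1.1269
29,-1.3636,2.3560,-1.8089,-5.6116,2.3926,0.3440,0.0325,0.1106,0.3246,3.0468,-0.8234,1.1663
30,-1.4488,2.3901,-1.8030,-5.7451,2.1546,0.4462,0.0516,0.1159,0.3090,3.5154,-0.8226,1.2070
31,-1.5359,2.4207,-1.7956,-5.8671,1.9207,0.5407,0.0701,0.1206,0.2934,4.0226,-0.8141,1.2492
32,-1.6247,2.4478,-1.7868,-5.9724,1.6931,0.6284,0.0880,0.1248,0.2776,4.5634,-0.7969,1.2924
33,-1.7149,2.4715,-1.7768,-6.0562,1.4743,0.7096,0.1054,0.1285,0.2617,5.1305,-0.7694,1.3355
34,-1.8061,2.4921,-1.7656,-6.1138,1.2661,0.7850,0.1223,0.1315,0.2457,5.7149,-0.7302,1.3774
35,-1.8980,2.5096,-1.7533,-6.1414,1.0704,0.8545,0.1386,0.1339,0.2296,6.3054,-0.6778,1.4165
36,-1.9901,2.5243,-1.7400,-6.1355,0.8885,0.9182,0.1544,0.1358,0.2133,6.8889,-0.6112,1.4515
37,-2.0818,2.5364,-1.7258,-6.0938,0.7217,0.9755,0.1697,0.1369,0.1969,7.4508,-0.5296,1.4809
38,-2.1727,2.5460,-1.7108,-6.0151,0.5708,1.0257,0.1843,0.1375,0.1803,7.9756,-0.4331,1.5037
39,-2.2620,2.5536,-1.6951,-5.8994,0.4360,1.0680,0.1983,0.1373,0.1637,8.4479,-0.3225,1.5190
40,-2.3494,2.5593,-1.6788,-5.7481,0.3175,1.1014,0.2116,0.1366,0.1471,8.8537,-0.1993,1.5267
41,-2.4343,2.5632,-1.6621,-5.5635,0.2148,1.1254,0.2242,0.1352,0.1305,9.1811,-0.0657,1.5266
42,-2.5161,2.5658,-1.6451,-5.3494,0.1274,1.1395,0.2360,0.1332,0.1140,9.4213,0.0754,1.5193
43,-2.5946,2.5672,-1.6280,-5.1104,0.0544,1.1435,0.2470,0.1306,0.0977,9.5696,0.2209,1.5055
44,-2.6693,2.5676,-1.6109,-4.8515,-0.0031,1.1378,0.2572,0.1275,0.0818,9.6248,0.3637,1.4862
45,-2.7400,2.5673,-1.5939,-4.5787,-0.0386,1.1230,0.2664,0.1240,0.0662,9.5874,0.4865,1.4629
46,-2.8066,2.5665,-1.5772,-4.2973,-0.0652,1.0994,0.2748,0.1201,0.0511,9.4653,0.6054,1.4371
47,-2.8690,2.5654,-1.5610,-4.0123,-0.0857,1.0688,0.2823,0.1158,0.0367,9.2691,0.7212,1.4091
48,-2.9270,2.5640,-1.5452,-3.7282,-0.1006,1.0329,0.2890,0.1114,0.0229,9.0104,0.8313,1.3795
49,-2.9809,2.5624,-1.5300,-3.4491,-0.1104,0.9935,0.2949,0.1067,0.0099,8.7017,0.9338,1.3488
50,-3.0306,2.5608,-1.5154,-3.1782,-0.1159,0.9518,0.3001,0.1020,-0.0023,8.3552,1.0275,1.3175
51,-3.0763,2.5590,-1.5015,-2.9182,-0.1178,0.9091,0.3047,0.0972,-0.0137,7.9826,1.1118,1.2859
52,-3.1183,2.5573,-1.4881,-2.6709,-0.1167,0.8664,0.3087,0.0925,-0.0243,7.5944,1.1868,1.2544
53,-3.1566,2.5556,-1.4755,-2.4378,-0.1134,0.8245,0.3123,0.0879,-0.0341,7.1997,1.2528,1.2233
54,-3.1915,2.5539,-1.4634,-2.2195,-0.1084,0.7839,0.3154,0.0834,-0.0430,6.8066,1.3105,1.1928
55,-3.2233,2.5524,-1.4519,-2.0164,-0.1024,0.7450,0.3182,0.0790,-0.0512,6.4212,1.3607,1.1632
56,-3.2521,2.5509,-1.4410,-1.8286,-0.0956,0.7081,0.3207,0.0747,-0.0586,,,


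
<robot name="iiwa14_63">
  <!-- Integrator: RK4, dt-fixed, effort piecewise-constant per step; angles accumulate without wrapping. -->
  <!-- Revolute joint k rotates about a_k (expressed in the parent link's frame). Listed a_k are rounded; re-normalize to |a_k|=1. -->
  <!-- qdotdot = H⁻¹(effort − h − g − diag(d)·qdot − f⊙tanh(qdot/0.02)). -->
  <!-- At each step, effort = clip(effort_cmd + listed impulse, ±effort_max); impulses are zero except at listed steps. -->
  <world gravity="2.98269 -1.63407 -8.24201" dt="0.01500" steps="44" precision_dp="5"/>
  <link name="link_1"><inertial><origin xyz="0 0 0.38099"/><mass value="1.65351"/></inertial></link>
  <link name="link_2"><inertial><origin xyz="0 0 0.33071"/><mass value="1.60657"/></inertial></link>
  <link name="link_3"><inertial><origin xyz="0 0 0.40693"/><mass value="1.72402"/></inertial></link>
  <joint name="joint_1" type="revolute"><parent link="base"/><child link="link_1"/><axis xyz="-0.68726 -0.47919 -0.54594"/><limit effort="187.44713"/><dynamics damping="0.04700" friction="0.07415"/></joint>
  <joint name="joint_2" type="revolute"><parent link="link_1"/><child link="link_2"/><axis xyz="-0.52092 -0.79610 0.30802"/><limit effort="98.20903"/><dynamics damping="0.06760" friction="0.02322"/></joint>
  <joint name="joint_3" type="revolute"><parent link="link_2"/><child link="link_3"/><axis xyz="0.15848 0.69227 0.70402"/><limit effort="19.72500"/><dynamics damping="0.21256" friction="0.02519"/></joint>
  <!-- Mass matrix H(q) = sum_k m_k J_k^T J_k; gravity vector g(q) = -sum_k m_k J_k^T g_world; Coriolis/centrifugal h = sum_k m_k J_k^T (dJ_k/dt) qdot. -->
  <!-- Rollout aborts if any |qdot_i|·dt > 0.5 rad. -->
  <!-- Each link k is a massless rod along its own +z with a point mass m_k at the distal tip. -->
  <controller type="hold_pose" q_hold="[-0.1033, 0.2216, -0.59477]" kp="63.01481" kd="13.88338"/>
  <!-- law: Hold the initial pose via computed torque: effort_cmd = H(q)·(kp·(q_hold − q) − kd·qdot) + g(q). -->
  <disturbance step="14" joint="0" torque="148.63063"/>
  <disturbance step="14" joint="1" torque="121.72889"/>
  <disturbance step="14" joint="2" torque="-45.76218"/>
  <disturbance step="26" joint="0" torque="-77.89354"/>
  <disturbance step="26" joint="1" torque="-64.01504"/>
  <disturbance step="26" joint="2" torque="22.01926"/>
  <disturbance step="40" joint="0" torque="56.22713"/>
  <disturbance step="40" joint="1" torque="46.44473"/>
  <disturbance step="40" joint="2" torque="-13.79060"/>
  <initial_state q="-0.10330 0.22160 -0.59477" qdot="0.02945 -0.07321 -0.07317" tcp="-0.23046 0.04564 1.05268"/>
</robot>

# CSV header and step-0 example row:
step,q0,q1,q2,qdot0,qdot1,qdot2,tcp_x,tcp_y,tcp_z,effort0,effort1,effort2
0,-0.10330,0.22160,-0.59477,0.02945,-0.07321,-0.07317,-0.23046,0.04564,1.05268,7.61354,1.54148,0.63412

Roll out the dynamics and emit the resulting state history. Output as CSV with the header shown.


step,q0,q1,q2,qdot0,qdot1,qdot2,tcp_x,tcp_y,tcp_z,effort0,effort1,effort2
1,-0.10291,0.22069,-0.59558,0.02205,-0.04854,-0.03613,-0.23028,0.04586,1.05272,7.65685,1.51783,0.62956
2,-0.10263,0.22010,-0.59593,0.01595,-0.03034,-0.01189,-0.23014,0.04601,1.05277,7.69315,1.49657,0.62784
3,-0.10243,0.21974,-0.59602,0.01105,-0.01865,-0.00107,-0.23004,0.04610,1.05282,7.72270,1.47803,0.62991
4,-0.10229,0.21952,-0.59600,0.00721,-0.01127,0.00219,-0.22998,0.04616,1.05286,7.74608,1.46241,0.63381
5,-0.10220,0.21939,-0.59597,0.00428,-0.00631,0.00269,-0.22993,0.04620,1.05288,7.76423,1.44954,0.63784
6,-0.10216,0.21932,-0.59593,0.00209,-0.00282,0.00232,-0.22991,0.04622,1.05290,7.77816,1.43902,0.64142
7,-0.10214,0.21930,-0.59590,0.00047,-0.00032,0.00177,-0.22990,0.04622,1.05291,7.78881,1.43040,0.64444
8,-0.10214,0.21930,-0.59588,-0.00071,0.00148,0.00126,-0.22990,0.04622,1.05291,7.79696,1.42330,0.64695
9,-0.10216,0.21934,-0.59586,-0.00156,0.00277,0.00086,-0.22990,0.04621,1.05290,7.80322,1.41742,0.64901
10,-0.10219,0.21938,-0.59585,-0.00215,0.00368,0.00057,-0.22992,0.04620,1.05290,7.80804,1.41252,0.65071
11,-0.10222,0.21944,-0.59584,-0.00255,0.00430,0.00036,-0.22993,0.04618,1.05289,7.81179,1.40842,0.65211
12,-0.10226,0.21951,-0.59584,-0.00280,0.00471,0.00022,-0.22995,0.04616,1.05288,7.81472,1.40497,0.65328
13,-0.10230,0.21958,-0.59583,-0.00295,0.00495,0.00013,-0.22997,0.04614,1.05287,7.81705,1.40204,0.65425
14,-0.10235,0.21966,-0.59583,-0.00302,0.00506,0.00007,-0.23000,0.04612,1.05286,156.44954,98.20903,-19.72500
15,-0.09904,0.24330,-0.54857,0.41010,3.19766,6.32093,-0.23548,0.04852,1.05355,-24.35853,-19.59420,5.19933
16,-0.09426,0.28605,-0.46664,0.24431,2.47339,4.58081,-0.24484,0.05345,1.05403,-19.98416,-16.75983,4.76688
17,-0.09130,0.31810,-0.40891,0.15870,1.79367,3.12778,-0.25186,0.05792,1.05358,-16.12462,-14.26304,4.26905
18,-0.08930,0.34068,-0.37066,0.11160,1.22262,1.99519,-0.25712,0.06167,1.05274,-12.68182,-12.05722,3.77263
19,-0.08787,0.35560,-0.34721,0.08009,0.77317,1.15334,-0.26098,0.06455,1.05181,-9.59982,-10.10504,3.30626
20,-0.08686,0.36459,-0.33459,0.05412,0.43262,0.54739,-0.26371,0.06659,1.05097,-6.84749,-8.37875,2.87957
21,-0.08622,0.36915,-0.32966,0.03036,0.18047,0.12147,-0.26550,0.06786,1.05030,-4.40420,-6.85665,2.49440
22,-0.08593,0.37050,-0.32996,0.00727,0.00612,-0.14825,-0.26650,0.06845,1.04983,-2.25519,-5.52098,2.14223
23,-0.08598,0.36969,-0.33346,-0.01392,-0.11284,-0.31343,-0.26684,0.06847,1.04956,-0.39121,-4.36270,1.82742
24,-0.08632,0.36735,-0.33898,-0.03139,-0.19859,-0.42141,-0.26663,0.06804,1.04948,1.21478,-3.35726,1.55104
25,-0.08690,0.36392,-0.34581,-0.04554,-0.25921,-0.48912,-0.26598,0.06725,1.04955,2.59500,-2.48779,1.31019
26,-0.08766,0.35972,-0.35344,-0.05659,-0.30080,-0.52842,-0.26497,0.06619,1.04974,-74.11919,-65.75481,19.72500
27,-0.08802,0.34118,-0.37818,0.00235,-2.14275,-2.70527,-0.25978,0.06352,1.05131,21.69799,12.81014,-3.15224
28,-0.08831,0.31289,-0.41285,-0.03768,-1.64513,-1.95214,-0.25113,0.05961,1.05391,20.26027,11.51409,-2.80824
29,-0.08904,0.29106,-0.43810,-0.05790,-1.27572,-1.43693,-0.24377,0.05617,1.05605,18.88748,10.32582,-2.46740
30,-0.08999,0.27409,-0.45686,-0.06757,-0.99465,-1.07976,-0.23761,0.05314,1.05781,17.60872,9.24426,-2.13997
31,-0.09104,0.26084,-0.47110,-0.07128,-0.77680,-0.82924,-0.23253,0.05052,1.05922,16.43263,8.26508,-1.83165
32,-0.09211,0.25049,-0.48215,-0.07149,-0.60558,-0.65161,-0.22840,0.04827,1.06033,15.36029,7.38249,-1.54542
33,-0.09317,0.24245,-0.49093,-0.06959,-0.46966,-0.52430,-0.22511,0.04637,1.06117,14.38896,6.59010,-1.28259
34,-0.09419,0.23623,-0.49807,-0.06640,-0.36104,-0.43201,-0.22254,0.04478,1.06179,13.51392,5.88132,-1.04335
35,-0.09516,0.23148,-0.50402,-0.06244,-0.27387,-0.36427,-0.22059,0.04347,1.06220,12.72940,5.24959,-0.82720
36,-0.09606,0.22790,-0.50909,-0.05805,-0.20379,-0.31381,-0.21916,0.04241,1.06245,12.02917,4.68853,-0.63314
37,-0.09690,0.22527,-0.51350,-0.05346,-0.14748,-0.27559,-0.21818,0.04157,1.06256,11.40685,4.19201,-0.45990
38,-0.09767,0.22341,-0.51740,-0.04882,-0.10234,-0.24607,-0.21757,0.04093,1.06255,10.85607,3.75418,-0.30605
39,-0.09837,0.22214,-0.52091,-0.04426,-0.06633,-0.22279,-0.21726,0.04045,1.06245,10.37067,3.36954,-0.17008
40,-0.09900,0.22136,-0.52410,-0.03985,-0.03783,-0.20406,-0.21720,0.04011,1.06227,66.17188,49.47772,-13.84106
41,-0.09976,0.22972,-0.51808,-0.06019,1.14187,0.98156,-0.22045,0.04082,1.06128,-2.60737,-7.33624,3.07467
42,-0.10055,0.24465,-0.50629,-0.04577,0.85287,0.59920,-0.22629,0.04243,1.05952,-1.24931,-6.24123,2.80111
43,-0.10114,0.25570,-0.49945,-0.03424,0.62243,0.31855,-0.23101,0.04383,1.05791,-0.02817,-5.25757,2.53859
44,-0.10159,0.26364,-0.49623,-0.02555,0.44001,0.11615,-0.23477,0.04502,1.05649,,,


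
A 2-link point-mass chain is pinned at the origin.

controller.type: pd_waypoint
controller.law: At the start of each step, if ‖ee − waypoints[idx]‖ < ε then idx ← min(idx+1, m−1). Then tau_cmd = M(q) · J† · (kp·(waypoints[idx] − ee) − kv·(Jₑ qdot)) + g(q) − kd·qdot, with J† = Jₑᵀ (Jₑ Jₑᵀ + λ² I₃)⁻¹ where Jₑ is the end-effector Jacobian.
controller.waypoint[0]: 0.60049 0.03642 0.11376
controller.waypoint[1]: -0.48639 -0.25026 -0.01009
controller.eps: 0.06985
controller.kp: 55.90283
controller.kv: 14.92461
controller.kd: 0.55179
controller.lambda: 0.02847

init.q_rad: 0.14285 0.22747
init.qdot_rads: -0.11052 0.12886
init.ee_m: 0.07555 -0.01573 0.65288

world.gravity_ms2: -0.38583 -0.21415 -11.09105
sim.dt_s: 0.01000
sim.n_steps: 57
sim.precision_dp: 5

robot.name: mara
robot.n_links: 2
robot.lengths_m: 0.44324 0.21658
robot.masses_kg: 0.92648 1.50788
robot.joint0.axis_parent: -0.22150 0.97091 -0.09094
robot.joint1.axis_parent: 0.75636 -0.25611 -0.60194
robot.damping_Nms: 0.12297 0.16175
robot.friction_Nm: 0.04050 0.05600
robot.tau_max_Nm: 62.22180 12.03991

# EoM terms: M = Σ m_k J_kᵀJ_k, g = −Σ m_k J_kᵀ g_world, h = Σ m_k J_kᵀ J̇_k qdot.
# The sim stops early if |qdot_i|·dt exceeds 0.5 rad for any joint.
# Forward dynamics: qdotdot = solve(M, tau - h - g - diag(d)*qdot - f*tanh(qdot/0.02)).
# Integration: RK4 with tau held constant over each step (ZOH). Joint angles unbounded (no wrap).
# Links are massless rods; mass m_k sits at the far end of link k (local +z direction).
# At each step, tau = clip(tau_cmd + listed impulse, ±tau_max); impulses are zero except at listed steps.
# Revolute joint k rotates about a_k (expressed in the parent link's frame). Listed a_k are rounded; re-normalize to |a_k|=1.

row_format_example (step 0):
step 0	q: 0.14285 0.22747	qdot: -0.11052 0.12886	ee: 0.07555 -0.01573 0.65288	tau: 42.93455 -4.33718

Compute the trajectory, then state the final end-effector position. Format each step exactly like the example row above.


step 1	q: 0.14480 0.23152	qdot: 0.50010 0.67699	ee: 0.07646 -0.01607 0.65268	tau: 36.01912 -4.02680
step 2	q: 0.15230 0.23999	qdot: 0.99992 1.01485	ee: 0.08050 -0.01632 0.65200	tau: 30.06927 -3.63771
step 3	q: 0.16436 0.25115	qdot: 1.41178 1.21699	ee: 0.08717 -0.01636 0.65089	tau: 24.92660 -3.21691
step 4	q: 0.18017 0.26389	qdot: 1.75225 1.33018	ee: 0.09604 -0.01612 0.64934	tau: 20.46122 -2.79258
step 5	q: 0.19910 0.27746	qdot: 2.03388 1.38440	ee: 0.10675 -0.01559 0.64733	tau: 16.56474 -2.38100
step 6	q: 0.22060 0.29138	qdot: 2.26640 1.39905	ee: 0.11896 -0.01478 0.64485	tau: 13.14676 -1.99088
step 7	q: 0.24422 0.30531	qdot: 2.45753 1.38685	ee: 0.13241 -0.01373 0.64186	tau: 10.13198 -1.62621
step 8	q: 0.26957 0.31902	qdot: 2.61346 1.35621	ee: 0.14686 -0.01245 0.63833	tau: 7.45785 -1.28812
step 9	q: 0.29633 0.33237	qdot: 2.73922 1.31276	ee: 0.16209 -0.01097 0.63425	tau: 5.07247 -0.97611
step 10	q: 0.32421 0.34523	qdot: 2.83896 1.26039	ee: 0.17792 -0.00933 0.62960	tau: 2.93294 -0.68878
step 11	q: 0.35298 0.35754	qdot: 2.91612 1.20182	ee: 0.19419 -0.00757 0.62438	tau: 1.00384 -0.42435
step 12	q: 0.38243 0.36925	qdot: 2.97358 1.13903	ee: 0.21076 -0.00570 0.61859	tau: -0.74395 -0.18092
step 13	q: 0.41236 0.38031	qdot: 3.01378 1.07350	ee: 0.22750 -0.00375 0.61225	tau: -2.33437 0.04338
step 14	q: 0.44262 0.39071	qdot: 3.03880 1.00639	ee: 0.24429 -0.00175 0.60536	tau: -3.78703 0.25026
step 15	q: 0.47306 0.40043	qdot: 3.05045 0.93863	ee: 0.26104 0.00028 0.59794	tau: -5.11800 0.44126
step 16	q: 0.50356 0.40948	qdot: 3.05029 0.87098	ee: 0.27767 0.00232 0.59003	tau: -6.34046 0.61773
step 17	q: 0.53401 0.41785	qdot: 3.03969 0.80409	ee: 0.29409 0.00435 0.58166	tau: -7.46521 0.78086
step 18	q: 0.56430 0.42556	qdot: 3.01986 0.73852	ee: 0.31024 0.00637 0.57285	tau: -8.50115 0.93166
step 19	q: 0.59436 0.43263	qdot: 2.99191 0.67472	ee: 0.32606 0.00835 0.56364	tau: -9.45566 1.07102
step 20	q: 0.62410 0.43906	qdot: 2.95679 0.61310	ee: 0.34152 0.01028 0.55409	tau: -10.33493 1.19969
step 21	q: 0.65345 0.44490	qdot: 2.91540 0.55398	ee: 0.35655 0.01216 0.54421	tau: -11.14419 1.31835
step 22	q: 0.68237 0.45015	qdot: 2.86853 0.49763	ee: 0.37114 0.01398 0.53407	tau: -11.88796 1.42758
step 23	q: 0.71079 0.45486	qdot: 2.81691 0.44425	ee: 0.38525 0.01573 0.52369	tau: -12.57020 1.52792
step 24	q: 0.73868 0.45904	qdot: 2.76122 0.39400	ee: 0.39886 0.01740 0.51312	tau: -13.19444 1.61986
step 25	q: 0.76599 0.46274	qdot: 2.70207 0.34697	ee: 0.41196 0.01900 0.50241	tau: -13.76392 1.70386
step 26	q: 0.79270 0.46599	qdot: 2.64002 0.30322	ee: 0.42454 0.02052 0.49158	tau: -14.28164 1.78033
step 27	q: 0.81877 0.46882	qdot: 2.57558 0.26274	ee: 0.43658 0.02195 0.48069	tau: -14.75044 1.84971
step 28	q: 0.84419 0.47126	qdot: 2.50923 0.22551	ee: 0.44810 0.02330 0.46977	tau: -15.17305 1.91238
step 29	q: 0.86894 0.47334	qdot: 2.44140 0.19145	ee: 0.45908 0.02457 0.45885	tau: -15.55208 1.96875
step 30	q: 0.89301 0.47509	qdot: 2.37249 0.16049	ee: 0.46954 0.02575 0.44796	tau: -15.89010 2.01918
step 31	q: 0.91638 0.47656	qdot: 2.30285 0.13249	ee: 0.47948 0.02686 0.43714	tau: -16.18961 2.06406
step 32	q: 0.93906 0.47775	qdot: 2.23282 0.10732	ee: 0.48892 0.02788 0.42642	tau: -16.45305 2.10376
step 33	q: 0.96103 0.47871	qdot: 2.16268 0.08483	ee: 0.49786 0.02883 0.41582	tau: -16.68280 2.13863
step 34	q: 0.98231 0.47946	qdot: 2.09272 0.06490	ee: 0.50632 0.02971 0.40536	tau: -16.88122 2.16900
step 35	q: 1.00289 0.48002	qdot: 2.02317 0.04745	ee: 0.51431 0.03051 0.39506	tau: -17.05058 2.19512
step 36	q: 1.02277 0.48042	qdot: 1.95433 0.03277	ee: 0.52186 0.03124 0.38495	tau: -17.19310 2.21689
step 37	q: 1.04197 0.48068	qdot: 1.88654 0.02173	ee: 0.52897 0.03191 0.37504	tau: -17.31095 2.23365
step 38	q: 1.06050 0.48086	qdot: 1.82008 0.01484	ee: 0.53567 0.03251 0.36535	tau: -17.40616 2.24509
step 39	q: 1.07838 0.48099	qdot: 1.75493 0.01091	ee: 0.54197 0.03305 0.35588	tau: -17.48062 2.25242
step 40	q: 1.09560 0.48108	qdot: 1.69101 0.00845	ee: 0.54789 0.03352 0.34664	tau: -17.53614 2.25716
step 41	q: 1.11220 0.48116	qdot: 1.62834 0.00671	ee: 0.55344 0.03394 0.33765	tau: -17.57450 2.26013
step 42	q: 1.12817 0.48122	qdot: 1.56698 0.00540	ee: 0.55866 0.03431 0.32891	tau: -17.59742 2.26172
step 43	q: 1.14354 0.48126	qdot: 1.50700 0.00440	ee: 0.56354 0.03462 0.32043	tau: -17.60653 2.26214
step 44	q: 1.15832 0.48130	qdot: 1.44846 0.00365	ee: 0.56813 0.03489 0.31220	tau: -17.60335 2.26155
step 45	q: 1.17252 0.48134	qdot: 1.39144 0.00312	ee: 0.57242 0.03512 0.30423	tau: -17.58930 2.26009
step 46	q: 1.18615 0.48137	qdot: 1.33596 0.00276	ee: 0.57643 0.03531 0.29652	tau: -17.56568 2.25787
step 47	q: 1.19924 0.48139	qdot: 1.28206 0.00256	ee: 0.58020 0.03547 0.28907	tau: -17.53372 2.25501
step 48	q: 1.21180 0.48142	qdot: 1.22977 0.00250	ee: 0.58371 0.03560 0.28188	tau: -17.49453 2.25159
step 49	q: 1.22384 0.48145	qdot: 1.17910 0.00254	ee: 0.58701 0.03570 0.27494	tau: -17.44915 2.24770
step 50	q: 1.23539 0.48147	qdot: 1.13005 0.00269	ee: 0.59009 0.03577 0.26826	tau: -17.39851 2.24341
step 51	q: 1.24645 0.48150	qdot: 1.08264 0.00292	ee: 0.59297 0.03582 0.26182	tau: -17.34347 2.23881
step 52	q: 1.25705 0.48154	qdot: 1.03684 0.00321	ee: 0.59566 0.03585 0.25562	tau: -17.28481 2.23394
step 53	q: 1.26719 0.48157	qdot: 0.99264 0.00357	ee: 0.59818 0.03586 0.24967	tau: -17.22323 2.22887
step 54	q: 1.27691 0.48161	qdot: 0.95003 0.00398	ee: 0.60054 0.03586 0.24394	tau: -17.15937 2.22365
step 55	q: 1.28620 0.48166	qdot: 0.90899 0.00443	ee: 0.60274 0.03584 0.23844	tau: -17.09378 2.21832
step 56	q: 1.29509 0.48170	qdot: 0.86948 0.00491	ee: 0.60480 0.03582 0.23316	tau: -17.02698 2.21291
step 57	q: 1.30360 0.48176	qdot: 0.83148 0.00543	ee: 0.60673 0.03578 0.22810
final ee position (m): 0.60673 0.03578 0.22810


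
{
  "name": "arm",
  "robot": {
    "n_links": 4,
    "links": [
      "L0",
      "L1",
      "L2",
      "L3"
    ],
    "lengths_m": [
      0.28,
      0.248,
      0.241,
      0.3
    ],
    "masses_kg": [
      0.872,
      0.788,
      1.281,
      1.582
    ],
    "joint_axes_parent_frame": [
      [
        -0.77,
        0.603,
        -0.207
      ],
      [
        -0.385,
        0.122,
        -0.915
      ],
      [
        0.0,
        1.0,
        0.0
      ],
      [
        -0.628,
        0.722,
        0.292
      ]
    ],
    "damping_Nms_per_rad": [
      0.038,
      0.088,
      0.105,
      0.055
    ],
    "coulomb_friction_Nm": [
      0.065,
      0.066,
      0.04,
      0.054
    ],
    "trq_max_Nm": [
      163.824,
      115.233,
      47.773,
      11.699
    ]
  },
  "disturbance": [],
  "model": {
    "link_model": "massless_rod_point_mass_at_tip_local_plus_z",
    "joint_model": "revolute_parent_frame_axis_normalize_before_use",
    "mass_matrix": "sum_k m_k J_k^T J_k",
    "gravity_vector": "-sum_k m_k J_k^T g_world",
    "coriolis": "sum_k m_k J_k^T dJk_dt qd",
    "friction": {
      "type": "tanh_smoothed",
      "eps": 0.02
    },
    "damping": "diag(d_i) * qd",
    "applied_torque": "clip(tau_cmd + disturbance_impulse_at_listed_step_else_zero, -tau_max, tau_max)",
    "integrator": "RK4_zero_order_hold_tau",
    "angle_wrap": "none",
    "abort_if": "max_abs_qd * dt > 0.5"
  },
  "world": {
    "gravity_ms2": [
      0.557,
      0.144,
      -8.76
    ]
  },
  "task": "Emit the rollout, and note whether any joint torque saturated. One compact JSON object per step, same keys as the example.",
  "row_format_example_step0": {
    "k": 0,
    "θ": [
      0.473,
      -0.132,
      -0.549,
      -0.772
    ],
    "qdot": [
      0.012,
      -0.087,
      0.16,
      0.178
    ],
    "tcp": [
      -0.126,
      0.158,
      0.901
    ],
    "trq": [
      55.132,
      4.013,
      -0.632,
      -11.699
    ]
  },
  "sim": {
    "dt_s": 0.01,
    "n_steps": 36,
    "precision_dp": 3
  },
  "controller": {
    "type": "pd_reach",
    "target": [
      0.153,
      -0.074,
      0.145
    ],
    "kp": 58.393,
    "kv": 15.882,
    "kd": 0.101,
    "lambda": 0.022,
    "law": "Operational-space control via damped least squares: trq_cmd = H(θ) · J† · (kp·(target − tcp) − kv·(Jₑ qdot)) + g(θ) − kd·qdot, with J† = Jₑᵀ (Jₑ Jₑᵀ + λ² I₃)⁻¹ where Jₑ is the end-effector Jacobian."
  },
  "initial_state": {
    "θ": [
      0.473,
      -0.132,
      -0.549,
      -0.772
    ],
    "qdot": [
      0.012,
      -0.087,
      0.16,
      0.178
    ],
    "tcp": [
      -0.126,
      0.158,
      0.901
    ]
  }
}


{"k":1,"\u03b8":[0.478,-0.138,-0.551,-0.777],"qdot":[1.025,-1.082,-0.62,-1.126],"tcp":[-0.124,0.157,0.899],"trq":[44.564,2.842,-0.064,-9.647]}
{"k":2,"\u03b8":[0.492,-0.152,-0.56,-0.794],"qdot":[1.816,-1.803,-1.193,-2.29],"tcp":[-0.121,0.155,0.894],"trq":[34.006,1.339,0.108,-7.708]}
{"k":3,"\u03b8":[0.514,-0.173,-0.575,-0.821],"qdot":[2.419,-2.313,-1.666,-3.171],"tcp":[-0.116,0.152,0.885],"trq":[24.006,-0.222,0.062,-6.071]}
{"k":4,"\u03b8":[0.54,-0.198,-0.593,-0.856],"qdot":[2.853,-2.64,-2.048,-3.805],"tcp":[-0.111,0.149,0.873],"trq":[14.928,-1.657,-0.041,-4.625]}
{"k":5,"\u03b8":[0.57,-0.225,-0.615,-0.896],"qdot":[3.144,-2.824,-2.347,-4.232],"tcp":[-0.105,0.145,0.858],"trq":[6.98,-2.862,-0.099,-3.305]}
{"k":6,"\u03b8":[0.602,-0.254,-0.64,-0.94],"qdot":[3.321,-2.904,-2.572,-4.494],"tcp":[-0.098,0.141,0.842],"trq":[0.228,-3.794,-0.06,-2.074]}
{"k":7,"\u03b8":[0.636,-0.283,-0.666,-0.986],"qdot":[3.408,-2.913,-2.734,-4.63],"tcp":[-0.09,0.136,0.824],"trq":[-5.367,-4.452,0.094,-0.919]}
{"k":8,"\u03b8":[0.67,-0.312,-0.694,-1.032],"qdot":[3.427,-2.879,-2.843,-4.669],"tcp":[-0.082,0.132,0.804],"trq":[-9.901,-4.862,0.359,0.162]}
{"k":9,"\u03b8":[0.704,-0.34,-0.723,-1.079],"qdot":[3.397,-2.82,-2.911,-4.636],"tcp":[-0.073,0.127,0.784],"trq":[-13.5,-5.059,0.719,1.166]}
{"k":10,"\u03b8":[0.738,-0.368,-0.752,-1.125],"qdot":[3.33,-2.749,-2.946,-4.549],"tcp":[-0.064,0.122,0.763],"trq":[-16.295,-5.083,1.151,2.087]}
{"k":11,"\u03b8":[0.771,-0.395,-0.782,-1.169],"qdot":[3.238,-2.673,-2.956,-4.424],"tcp":[-0.055,0.117,0.742],"trq":[-18.412,-4.971,1.634,2.921]}
{"k":12,"\u03b8":[0.803,-0.422,-0.811,-1.213],"qdot":[3.127,-2.6,-2.949,-4.269],"tcp":[-0.046,0.112,0.72],"trq":[-19.965,-4.756,2.145,3.664]}
{"k":13,"\u03b8":[0.833,-0.447,-0.841,-1.255],"qdot":[3.005,-2.53,-2.928,-4.095],"tcp":[-0.037,0.108,0.699],"trq":[-21.052,-4.467,2.668,4.318]}
{"k":14,"\u03b8":[0.863,-0.472,-0.87,-1.295],"qdot":[2.875,-2.466,-2.897,-3.907],"tcp":[-0.028,0.103,0.677],"trq":[-21.759,-4.124,3.189,4.882]}
{"k":15,"\u03b8":[0.891,-0.497,-0.899,-1.333],"qdot":[2.742,-2.408,-2.86,-3.709],"tcp":[-0.019,0.098,0.656],"trq":[-22.157,-3.748,3.695,5.36]}
{"k":16,"\u03b8":[0.917,-0.52,-0.927,-1.369],"qdot":[2.606,-2.356,-2.818,-3.506],"tcp":[-0.011,0.093,0.635],"trq":[-22.308,-3.352,4.179,5.757]}
{"k":17,"\u03b8":[0.943,-0.544,-0.955,-1.403],"qdot":[2.471,-2.309,-2.772,-3.301],"tcp":[-0.003,0.089,0.615],"trq":[-22.261,-2.946,4.636,6.078]}
{"k":18,"\u03b8":[0.967,-0.567,-0.982,-1.435],"qdot":[2.337,-2.268,-2.723,-3.096],"tcp":[0.005,0.084,0.595],"trq":[-22.057,-2.539,5.062,6.33]}
{"k":19,"\u03b8":[0.99,-0.589,-1.009,-1.465],"qdot":[2.206,-2.231,-2.673,-2.893],"tcp":[0.013,0.079,0.576],"trq":[-21.732,-2.137,5.455,6.518]}
{"k":20,"\u03b8":[1.011,-0.611,-1.036,-1.493],"qdot":[2.078,-2.199,-2.62,-2.692],"tcp":[0.02,0.075,0.557],"trq":[-21.313,-1.744,5.813,6.651]}
{"k":21,"\u03b8":[1.031,-0.633,-1.062,-1.519],"qdot":[1.954,-2.169,-2.567,-2.497],"tcp":[0.027,0.071,0.539],"trq":[-20.825,-1.363,6.139,6.733]}
{"k":22,"\u03b8":[1.05,-0.655,-1.087,-1.543],"qdot":[1.834,-2.143,-2.512,-2.306],"tcp":[0.034,0.066,0.521],"trq":[-20.285,-0.997,6.431,6.772]}
{"k":23,"\u03b8":[1.068,-0.676,-1.112,-1.565],"qdot":[1.718,-2.118,-2.455,-2.122],"tcp":[0.04,0.062,0.504],"trq":[-19.711,-0.646,6.693,6.774]}
{"k":24,"\u03b8":[1.084,-0.697,-1.136,-1.585],"qdot":[1.607,-2.096,-2.397,-1.945],"tcp":[0.046,0.058,0.488],"trq":[-19.114,-0.312,6.924,6.743]}
{"k":25,"\u03b8":[1.1,-0.718,-1.16,-1.604],"qdot":[1.501,-2.075,-2.338,-1.774],"tcp":[0.051,0.054,0.473],"trq":[-18.507,0.006,7.128,6.684]}
{"k":26,"\u03b8":[1.115,-0.738,-1.183,-1.621],"qdot":[1.4,-2.055,-2.278,-1.611],"tcp":[0.057,0.05,0.458],"trq":[-17.896,0.307,7.306,6.604]}
{"k":27,"\u03b8":[1.128,-0.759,-1.205,-1.636],"qdot":[1.303,-2.037,-2.216,-1.456],"tcp":[0.062,0.046,0.443],"trq":[-17.29,0.592,7.459,6.504]}
{"k":28,"\u03b8":[1.141,-0.779,-1.227,-1.65],"qdot":[1.212,-2.019,-2.153,-1.308],"tcp":[0.067,0.042,0.429],"trq":[-16.693,0.861,7.591,6.39]}
{"k":29,"\u03b8":[1.152,-0.799,-1.249,-1.662],"qdot":[1.126,-2.002,-2.089,-1.168],"tcp":[0.071,0.039,0.416],"trq":[-16.111,1.115,7.702,6.265]}
{"k":30,"\u03b8":[1.163,-0.819,-1.269,-1.673],"qdot":[1.044,-1.985,-2.023,-1.036],"tcp":[0.075,0.035,0.403],"trq":[-15.548,1.353,7.795,6.131]}
{"k":31,"\u03b8":[1.173,-0.839,-1.289,-1.683],"qdot":[0.968,-1.968,-1.957,-0.912],"tcp":[0.079,0.032,0.391],"trq":[-15.005,1.578,7.87,5.99]}
{"k":32,"\u03b8":[1.183,-0.859,-1.308,-1.692],"qdot":[0.896,-1.951,-1.89,-0.795],"tcp":[0.083,0.028,0.38],"trq":[-14.486,1.789,7.93,5.845]}
{"k":33,"\u03b8":[1.191,-0.878,-1.327,-1.699],"qdot":[0.829,-1.934,-1.822,-0.686],"tcp":[0.086,0.025,0.369],"trq":[-13.992,1.987,7.976,5.699]}
{"k":34,"\u03b8":[1.199,-0.897,-1.345,-1.705],"qdot":[0.766,-1.916,-1.754,-0.585],"tcp":[0.09,0.021,0.358],"trq":[-13.524,2.174,8.009,5.551]}
{"k":35,"\u03b8":[1.206,-0.916,-1.362,-1.711],"qdot":[0.708,-1.899,-1.685,-0.49],"tcp":[0.093,0.018,0.348],"trq":[-13.082,2.348,8.031,5.404]}
{"k":36,"\u03b8":[1.213,-0.935,-1.378,-1.715],"qdot":[0.655,-1.881,-1.616,-0.403],"tcp":[0.096,0.015,0.338]}
{"summary": "any joint saturated: yes"}


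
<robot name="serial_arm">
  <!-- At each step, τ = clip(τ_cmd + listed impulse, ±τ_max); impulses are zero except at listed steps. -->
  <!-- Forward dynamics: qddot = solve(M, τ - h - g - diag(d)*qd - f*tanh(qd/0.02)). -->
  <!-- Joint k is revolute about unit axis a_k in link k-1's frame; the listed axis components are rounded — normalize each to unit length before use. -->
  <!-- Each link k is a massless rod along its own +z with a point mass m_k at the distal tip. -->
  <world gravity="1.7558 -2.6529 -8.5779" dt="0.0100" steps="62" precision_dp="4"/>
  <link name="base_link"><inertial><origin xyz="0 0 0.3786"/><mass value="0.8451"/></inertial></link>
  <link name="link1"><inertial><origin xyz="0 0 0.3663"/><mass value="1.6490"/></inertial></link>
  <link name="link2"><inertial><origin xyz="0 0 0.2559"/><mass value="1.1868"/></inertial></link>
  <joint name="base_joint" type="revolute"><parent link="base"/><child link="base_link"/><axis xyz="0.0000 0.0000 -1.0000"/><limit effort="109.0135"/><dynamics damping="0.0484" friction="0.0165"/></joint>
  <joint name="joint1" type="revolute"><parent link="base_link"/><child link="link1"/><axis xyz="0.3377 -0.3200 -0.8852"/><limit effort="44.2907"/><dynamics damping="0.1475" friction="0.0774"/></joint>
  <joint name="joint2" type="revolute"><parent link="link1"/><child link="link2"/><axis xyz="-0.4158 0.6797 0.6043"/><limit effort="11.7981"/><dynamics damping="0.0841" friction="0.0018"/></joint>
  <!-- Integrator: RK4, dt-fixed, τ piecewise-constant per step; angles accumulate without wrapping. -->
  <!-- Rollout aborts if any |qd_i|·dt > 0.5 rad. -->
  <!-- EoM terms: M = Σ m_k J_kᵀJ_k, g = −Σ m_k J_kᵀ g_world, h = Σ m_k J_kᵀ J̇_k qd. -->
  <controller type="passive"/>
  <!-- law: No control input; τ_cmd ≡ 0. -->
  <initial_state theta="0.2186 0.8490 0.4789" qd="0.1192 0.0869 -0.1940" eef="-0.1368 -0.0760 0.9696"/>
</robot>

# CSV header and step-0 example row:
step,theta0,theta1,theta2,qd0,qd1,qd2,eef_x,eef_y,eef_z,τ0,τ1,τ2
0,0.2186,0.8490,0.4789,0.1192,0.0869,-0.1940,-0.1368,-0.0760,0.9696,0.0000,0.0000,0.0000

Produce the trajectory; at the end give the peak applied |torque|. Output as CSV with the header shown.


step,theta0,theta1,theta2,qd0,qd1,qd2,eef_x,eef_y,eef_z,τ0,τ1,τ2
1,0.2187,0.8509,0.4785,-0.1055,0.2918,0.1023,-0.1375,-0.0760,0.9694,0.0000,0.0000,0.0000
2,0.2165,0.8548,0.4809,-0.3240,0.4854,0.3786,-0.1380,-0.0765,0.9691,0.0000,0.0000,0.0000
3,0.2122,0.8606,0.4860,-0.5400,0.6708,0.6377,-0.1383,-0.0774,0.9687,0.0000,0.0000,0.0000
4,0.2057,0.8682,0.4936,-0.7533,0.8501,0.8820,-0.1385,-0.0787,0.9681,0.0000,0.0000,0.0000
5,0.1971,0.8776,0.5036,-0.9640,1.0250,1.1135,-0.1386,-0.0804,0.9674,0.0000,0.0000,0.0000
6,0.1865,0.8887,0.5158,-1.1717,1.1973,1.3339,-0.1385,-0.0825,0.9665,0.0000,0.0000,0.0000
7,0.1737,0.9015,0.5302,-1.3766,1.3685,1.5447,-0.1383,-0.0849,0.9655,0.0000,0.0000,0.0000
8,0.1589,0.9161,0.5467,-1.5785,1.5398,1.7471,-0.1379,-0.0878,0.9643,0.0000,0.0000,0.0000
9,0.1421,0.9323,0.5651,-1.7773,1.7126,1.9421,-0.1375,-0.0910,0.9629,0.0000,0.0000,0.0000
10,0.1234,0.9503,0.5855,-1.9730,1.8878,2.1303,-0.1369,-0.0946,0.9614,0.0000,0.0000,0.0000
11,0.1027,0.9701,0.6077,-2.1654,2.0665,2.3123,-0.1361,-0.0985,0.9596,0.0000,0.0000,0.0000
12,0.0801,0.9917,0.6317,-2.3547,2.2493,2.4883,-0.1352,-0.1027,0.9577,0.0000,0.0000,0.0000
13,0.0556,1.0151,0.6575,-2.5409,2.4370,2.6584,-0.1343,-0.1073,0.9555,0.0000,0.0000,0.0000
14,0.0293,1.0404,0.6849,-2.7239,2.6301,2.8224,-0.1331,-0.1122,0.9530,0.0000,0.0000,0.0000
15,0.0011,1.0677,0.7139,-2.9040,2.8292,2.9800,-0.1319,-0.1174,0.9504,0.0000,0.0000,0.0000
16,-0.0288,1.0970,0.7445,-3.0813,3.0347,3.1306,-0.1305,-0.1229,0.9474,0.0000,0.0000,0.0000
17,-0.0605,1.1284,0.7765,-3.2560,3.2470,3.2735,-0.1290,-0.1287,0.9441,0.0000,0.0000,0.0000
18,-0.0939,1.1620,0.8099,-3.4284,3.4665,3.4080,-0.1274,-0.1348,0.9406,0.0000,0.0000,0.0000
19,-0.1290,1.1978,0.8446,-3.5989,3.6934,3.5331,-0.1257,-0.1412,0.9367,0.0000,0.0000,0.0000
20,-0.1659,1.2359,0.8805,-3.7679,3.9282,3.6477,-0.1238,-0.1479,0.9324,0.0000,0.0000,0.0000
21,-0.2044,1.2764,0.9175,-3.9357,4.1711,3.7506,-0.1219,-0.1548,0.9278,0.0000,0.0000,0.0000
22,-0.2446,1.3193,0.9555,-4.1030,4.4226,3.8405,-0.1198,-0.1621,0.9228,0.0000,0.0000,0.0000
23,-0.2864,1.3649,0.9943,-4.2704,4.6830,3.9161,-0.1176,-0.1697,0.9175,0.0000,0.0000,0.0000
24,-0.3300,1.4130,1.0338,-4.4384,4.9529,3.9758,-0.1153,-0.1776,0.9117,0.0000,0.0000,0.0000
25,-0.3752,1.4639,1.0737,-4.6079,5.2327,4.0180,-0.1129,-0.1858,0.9055,0.0000,0.0000,0.0000
26,-0.4222,1.5177,1.1141,-4.7796,5.5229,4.0409,-0.1104,-0.1943,0.8989,0.0000,0.0000,0.0000
27,-0.4708,1.5744,1.1545,-4.9543,5.8242,4.0426,-0.1077,-0.2032,0.8918,0.0000,0.0000,0.0000
28,-0.5213,1.6342,1.1948,-5.1330,6.1369,4.0210,-0.1049,-0.2124,0.8842,0.0000,0.0000,0.0000
29,-0.5735,1.6972,1.2348,-5.3166,6.4618,3.9737,-0.1020,-0.2220,0.8762,0.0000,0.0000,0.0000
30,-0.6276,1.7635,1.2742,-5.5061,6.7992,3.8981,-0.0989,-0.2320,0.8678,0.0000,0.0000,0.0000
31,-0.6836,1.8332,1.3127,-5.7027,7.1497,3.7913,-0.0957,-0.2424,0.8588,0.0000,0.0000,0.0000
32,-0.7417,1.9065,1.3499,-5.9076,7.5135,3.6502,-0.0923,-0.2532,0.8493,0.0000,0.0000,0.0000
33,-0.8018,1.9836,1.3856,-6.1222,7.8906,3.4713,-0.0887,-0.2645,0.8393,0.0000,0.0000,0.0000
34,-0.8642,2.0644,1.4192,-6.3478,8.2812,3.2506,-0.0848,-0.2762,0.8287,0.0000,0.0000,0.0000
35,-0.9288,2.1492,1.4504,-6.5861,8.6850,2.9843,-0.0808,-0.2883,0.8177,0.0000,0.0000,0.0000
36,-0.9959,2.2382,1.4787,-6.8393,9.1018,2.6681,-0.0765,-0.3009,0.8060,0.0000,0.0000,0.0000
37,-1.0657,2.3313,1.5036,-7.1100,9.5318,2.2979,-0.0719,-0.3139,0.7938,0.0000,0.0000,0.0000
38,-1.1382,2.4288,1.5245,-7.4015,9.9756,1.8700,-0.0672,-0.3273,0.7811,0.0000,0.0000,0.0000
39,-1.2138,2.5309,1.5408,-7.7188,10.4356,1.3815,-0.0622,-0.3411,0.7678,0.0000,0.0000,0.0000
40,-1.2927,2.6376,1.5519,-8.0688,10.9171,0.8306,-0.0571,-0.3552,0.7540,0.0000,0.0000,0.0000
41,-1.3753,2.7493,1.5572,-8.4613,11.4300,0.2171,-0.0518,-0.3696,0.7398,0.0000,0.0000,0.0000
42,-1.4621,2.8664,1.5561,-8.9108,11.9914,-0.4569,-0.0465,-0.3842,0.7252,0.0000,0.0000,0.0000
43,-1.5538,2.9894,1.5479,-9.4350,12.6236,-1.1914,-0.0413,-0.3988,0.7104,0.0000,0.0000,0.0000
44,-1.6511,3.1192,1.5320,-10.0530,13.3497,-1.9883,-0.0361,-0.4133,0.6958,0.0000,0.0000,0.0000
45,-1.7552,3.2567,1.5079,-10.7658,14.1611,-2.8576,-0.0313,-0.4275,0.6817,0.0000,0.0000,0.0000
46,-1.8665,3.4022,1.4746,-11.4876,14.9010,-3.8203,-0.0269,-0.4410,0.6690,0.0000,0.0000,0.0000
47,-1.9838,3.5526,1.4311,-11.8624,14.9769,-4.8783,-0.0229,-0.4535,0.6588,0.0000,0.0000,0.0000
48,-2.1002,3.6958,1.3771,-11.2163,13.3419,-5.8842,-0.0193,-0.4641,0.6529,0.0000,0.0000,0.0000
49,-2.2044,3.8136,1.3146,-9.4952,10.0578,-6.5527,-0.0157,-0.4727,0.6517,0.0000,0.0000,0.0000
50,-2.2895,3.8966,1.2473,-7.5711,6.6129,-6.8524,-0.0115,-0.4795,0.6542,0.0000,0.0000,0.0000
51,-2.3568,3.9480,1.1782,-5.9445,3.7721,-6.9432,-0.0067,-0.4849,0.6586,0.0000,0.0000,0.0000
52,-2.4095,3.9740,1.1088,-4.6383,1.5224,-6.9306,-0.0012,-0.4896,0.6640,0.0000,0.0000,0.0000
53,-2.4504,3.9798,1.0398,-3.5772,-0.2828,-6.8511,0.0048,-0.4937,0.6696,0.0000,0.0000,0.0000
54,-2.4818,3.9697,0.9720,-2.7281,-1.7001,-6.7013,0.0114,-0.4972,0.6749,0.0000,0.0000,0.0000
55,-2.5052,3.9464,0.9060,-1.9715,-2.9416,-6.5016,0.0185,-0.5004,0.6799,0.0000,0.0000,0.0000
56,-2.5214,3.9113,0.8422,-1.2760,-4.0592,-6.2478,0.0260,-0.5032,0.6844,0.0000,0.0000,0.0000
57,-2.5309,3.8655,0.7812,-0.6211,-5.0849,-5.9327,0.0338,-0.5055,0.6883,0.0000,0.0000,0.0000
58,-2.5340,3.8099,0.7238,0.0016,-6.0287,-5.5467,0.0421,-0.5075,0.6916,0.0000,0.0000,0.0000
59,-2.5310,3.7454,0.6706,0.5707,-6.8499,-5.0787,0.0508,-0.5090,0.6944,0.0000,0.0000,0.0000
60,-2.5228,3.6735,0.6225,1.0435,-7.4706,-4.5206,0.0598,-0.5099,0.6968,0.0000,0.0000,0.0000
61,-2.5110,3.5974,0.5804,1.2747,-7.6435,-3.8758,0.0693,-0.5102,0.6988,0.0000,0.0000,0.0000
62,-2.4991,3.5236,0.5451,0.9983,-6.9315,-3.1898,0.0791,-0.5097,0.7008,,,
# max |τ| (N·m): 0.0000


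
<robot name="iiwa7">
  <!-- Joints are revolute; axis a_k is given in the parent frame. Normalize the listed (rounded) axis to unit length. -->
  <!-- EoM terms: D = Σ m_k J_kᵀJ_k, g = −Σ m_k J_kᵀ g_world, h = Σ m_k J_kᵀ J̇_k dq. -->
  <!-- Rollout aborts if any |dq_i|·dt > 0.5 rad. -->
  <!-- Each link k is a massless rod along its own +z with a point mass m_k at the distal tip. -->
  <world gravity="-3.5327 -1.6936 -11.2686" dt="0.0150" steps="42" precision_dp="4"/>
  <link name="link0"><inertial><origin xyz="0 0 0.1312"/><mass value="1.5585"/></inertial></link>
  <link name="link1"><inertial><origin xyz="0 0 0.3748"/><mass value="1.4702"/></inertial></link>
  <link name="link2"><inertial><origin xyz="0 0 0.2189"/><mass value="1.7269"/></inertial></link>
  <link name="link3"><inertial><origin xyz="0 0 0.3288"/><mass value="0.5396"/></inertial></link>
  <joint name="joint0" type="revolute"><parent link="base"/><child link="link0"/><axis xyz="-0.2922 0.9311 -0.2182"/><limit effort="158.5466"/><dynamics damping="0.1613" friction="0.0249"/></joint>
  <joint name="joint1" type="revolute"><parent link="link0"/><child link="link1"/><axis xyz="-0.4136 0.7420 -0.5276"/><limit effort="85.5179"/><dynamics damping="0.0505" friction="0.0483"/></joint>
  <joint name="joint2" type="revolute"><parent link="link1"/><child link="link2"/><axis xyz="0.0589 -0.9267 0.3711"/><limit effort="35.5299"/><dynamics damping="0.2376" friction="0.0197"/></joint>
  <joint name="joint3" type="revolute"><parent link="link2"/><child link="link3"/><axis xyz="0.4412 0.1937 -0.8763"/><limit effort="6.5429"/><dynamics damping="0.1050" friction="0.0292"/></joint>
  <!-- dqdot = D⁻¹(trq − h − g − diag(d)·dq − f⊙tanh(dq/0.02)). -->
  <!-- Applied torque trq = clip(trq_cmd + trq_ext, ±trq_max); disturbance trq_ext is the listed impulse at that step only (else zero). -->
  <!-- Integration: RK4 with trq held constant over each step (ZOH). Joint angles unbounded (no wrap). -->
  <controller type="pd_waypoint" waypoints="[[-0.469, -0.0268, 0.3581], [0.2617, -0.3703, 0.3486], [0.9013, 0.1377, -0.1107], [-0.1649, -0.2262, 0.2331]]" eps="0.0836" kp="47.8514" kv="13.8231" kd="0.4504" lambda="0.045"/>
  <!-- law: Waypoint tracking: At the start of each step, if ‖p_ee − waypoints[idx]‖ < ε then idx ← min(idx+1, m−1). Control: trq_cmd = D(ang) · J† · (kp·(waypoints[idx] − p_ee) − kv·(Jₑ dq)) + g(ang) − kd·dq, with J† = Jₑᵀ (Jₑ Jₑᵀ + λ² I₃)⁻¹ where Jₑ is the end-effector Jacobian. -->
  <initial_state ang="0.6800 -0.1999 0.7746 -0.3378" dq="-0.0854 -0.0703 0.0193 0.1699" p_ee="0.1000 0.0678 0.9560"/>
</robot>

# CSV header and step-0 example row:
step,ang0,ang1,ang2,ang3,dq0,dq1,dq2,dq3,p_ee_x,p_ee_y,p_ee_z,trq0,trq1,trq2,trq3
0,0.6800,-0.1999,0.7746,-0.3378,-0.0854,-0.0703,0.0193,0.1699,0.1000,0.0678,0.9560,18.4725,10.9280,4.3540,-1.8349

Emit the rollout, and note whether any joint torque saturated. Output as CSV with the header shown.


step,ang0,ang1,ang2,ang3,dq0,dq1,dq2,dq3,p_ee_x,p_ee_y,p_ee_z,trq0,trq1,trq2,trq3
1,0.6842,-0.2006,0.7901,-0.3423,0.6387,-0.0187,2.0261,-0.7521,0.0955,0.0664,0.9532,13.5334,8.6573,1.7986,-0.9669
2,0.6972,-0.2001,0.8309,-0.3559,1.0866,0.0800,3.3925,-1.0979,0.0865,0.0642,0.9451,7.5499,5.6681,0.2733,-0.5377
3,0.7152,-0.1982,0.8878,-0.3746,1.3089,0.1873,4.1828,-1.4082,0.0751,0.0614,0.9331,1.8046,2.6445,-0.7098,-0.1922
4,0.7352,-0.1944,0.9537,-0.3969,1.3458,0.3236,4.5940,-1.5687,0.0622,0.0579,0.9180,-3.0374,0.0712,-1.4601,0.0417
5,0.7547,-0.1885,1.0237,-0.4211,1.2566,0.4665,4.7423,-1.6603,0.0487,0.0540,0.9008,-6.7549,-1.8927,-2.1306,0.2253
6,0.7723,-0.1804,1.0946,-0.4463,1.0857,0.6061,4.7236,-1.6944,0.0348,0.0496,0.8822,-9.4000,-3.2533,-2.7826,0.3724
7,0.7869,-0.1704,1.1644,-0.4718,0.8669,0.7341,4.5995,-1.6943,0.0208,0.0449,0.8628,-11.1338,-4.0976,-3.4286,0.4982
8,0.7981,-0.1586,1.2319,-0.4972,0.6232,0.8467,4.4113,-1.6717,0.0067,0.0398,0.8429,-12.1416,-4.5319,-4.0606,0.6085
9,0.8055,-0.1452,1.2963,-0.5221,0.3706,0.9418,4.1851,-1.6352,-0.0074,0.0345,0.8231,-12.5920,-4.6561,-4.6643,0.7070
10,0.8092,-0.1305,1.3571,-0.5464,0.1196,1.0192,3.9374,-1.5900,-0.0214,0.0290,0.8034,-12.6243,-4.5535,-5.2259,0.7946
11,0.8092,-0.1148,1.4141,-0.5700,-0.1200,1.0754,3.6764,-1.5451,-0.0354,0.0234,0.7841,-12.3529,-4.2888,-5.7348,0.8745
12,0.8057,-0.0985,1.4672,-0.5929,-0.3450,1.1134,3.4114,-1.4932,-0.0492,0.0176,0.7653,-11.8598,-3.9106,-6.1845,0.9419
13,0.7990,-0.0816,1.5163,-0.6149,-0.5548,1.1377,3.1481,-1.4346,-0.0630,0.0117,0.7472,-11.1986,-3.4558,-6.5719,0.9971
14,0.7892,-0.0645,1.5615,-0.6361,-0.7467,1.1484,2.8881,-1.3768,-0.0765,0.0059,0.7299,-10.4147,-2.9510,-6.8968,1.0436
15,0.7768,-0.0473,1.6028,-0.6564,-0.9201,1.1474,2.6343,-1.3177,-0.0899,0.0000,0.7133,-9.5421,-2.4144,-7.1610,1.0803
16,0.7618,-0.0302,1.6405,-0.6758,-1.0744,1.1361,2.3883,-1.2588,-0.1031,-0.0057,0.6976,-8.6057,-1.8591,-7.3685,1.1084
17,0.7447,-0.0133,1.6745,-0.6943,-1.2100,1.1163,2.1517,-1.2001,-0.1161,-0.0114,0.6826,-7.6248,-1.2944,-7.5242,1.1283
18,0.7257,0.0032,1.7050,-0.7119,-1.3274,1.0898,1.9258,-1.1420,-0.1289,-0.0168,0.6685,-6.6143,-0.7272,-7.6339,1.1408
19,0.7050,0.0192,1.7323,-0.7287,-1.4275,1.0584,1.7116,-1.0848,-0.1415,-0.0222,0.6552,-5.5862,-0.1625,-7.7037,1.1469
20,0.6830,0.0348,1.7564,-0.7446,-1.5113,1.0237,1.5101,-1.0288,-0.1539,-0.0273,0.6427,-4.5507,0.3955,-7.7397,1.1476
21,0.6599,0.0499,1.7776,-0.7597,-1.5800,0.9872,1.3219,-0.9744,-0.1660,-0.0322,0.6309,-3.5168,0.9434,-7.7478,1.1436
22,0.6358,0.0644,1.7961,-0.7740,-1.6347,0.9502,1.1475,-0.9219,-0.1780,-0.0368,0.6198,-2.4921,1.4785,-7.7337,1.1358
23,0.6110,0.0783,1.8121,-0.7875,-1.6766,0.9137,0.9870,-0.8713,-0.1897,-0.0412,0.6094,-1.4836,1.9983,-7.7023,1.1252
24,0.5856,0.0917,1.8258,-0.8002,-1.7069,0.8786,0.8405,-0.8229,-0.2012,-0.0454,0.5996,-0.4976,2.5004,-7.6581,1.1124
25,0.5599,0.1046,1.8373,-0.8123,-1.7267,0.8454,0.7077,-0.7767,-0.2125,-0.0493,0.5904,0.4605,2.9830,-7.6050,1.0980
26,0.5339,0.1170,1.8470,-0.8236,-1.7370,0.8145,0.5884,-0.7330,-0.2236,-0.0530,0.5817,1.3860,3.4445,-7.5463,1.0826
27,0.5079,0.1290,1.8550,-0.8344,-1.7389,0.7862,0.4819,-0.6916,-0.2344,-0.0564,0.5735,2.2750,3.8835,-7.4846,1.0666
28,0.4819,0.1405,1.8615,-0.8445,-1.7333,0.7605,0.3877,-0.6526,-0.2449,-0.0596,0.5657,3.1244,4.2990,-7.4221,1.0505
29,0.4560,0.1517,1.8667,-0.8541,-1.7210,0.7373,0.3051,-0.6160,-0.2553,-0.0625,0.5584,3.9318,4.6902,-7.3604,1.0345
30,0.4304,0.1626,1.8707,-0.8631,-1.7029,0.7167,0.2332,-0.5817,-0.2653,-0.0653,0.5514,4.6955,5.0568,-7.3006,1.0189
31,0.4050,0.1732,1.8737,-0.8716,-1.6797,0.6983,0.1712,-0.5497,-0.2751,-0.0678,0.5447,5.4148,5.3985,-7.2437,1.0037
32,0.3801,0.1835,1.8759,-0.8797,-1.6523,0.6820,0.1184,-0.5199,-0.2846,-0.0701,0.5384,6.0893,5.7155,-7.1900,0.9893
33,0.3556,0.1936,1.8773,-0.8873,-1.6211,0.6676,0.0738,-0.4921,-0.2938,-0.0723,0.5323,6.7192,6.0083,-7.1399,0.9755
34,0.3315,0.2034,1.8781,-0.8946,-1.5870,0.6550,0.0367,-0.4662,-0.3027,-0.0742,0.5265,7.3055,6.2773,-7.0935,0.9624
35,0.3080,0.2132,1.8784,-0.9014,-1.5511,0.6451,0.0077,-0.4391,-0.3113,-0.0760,0.5209,7.8503,6.5234,-7.0517,0.9488
36,0.2851,0.2227,1.8784,-0.9078,-1.5149,0.6396,-0.0119,-0.4087,-0.3195,-0.0776,0.5155,8.3561,6.7473,-7.0167,0.9341
37,0.2627,0.2323,1.8781,-0.9138,-1.4765,0.6341,-0.0278,-0.3874,-0.3275,-0.0791,0.5103,8.8204,6.9491,-6.9867,0.9244
38,0.2408,0.2417,1.8775,-0.9196,-1.4363,0.6281,-0.0403,-0.3689,-0.3351,-0.0804,0.5053,9.2460,7.1309,-6.9588,0.9157
39,0.2196,0.2510,1.8768,-0.9250,-1.3947,0.6218,-0.0499,-0.3521,-0.3425,-0.0816,0.5005,9.6355,7.2940,-6.9321,0.9076
40,0.1991,0.2603,1.8760,-0.9302,-1.3525,0.6155,-0.0567,-0.3364,-0.3495,-0.0827,0.4958,9.9917,7.4397,-6.9065,0.8998
41,0.1791,0.2694,1.8751,-0.9352,-1.3100,0.6093,-0.0612,-0.3217,-0.3562,-0.0837,0.4913,10.3169,7.5690,-6.8819,0.8923
42,0.1598,0.2785,1.8742,-0.9399,-1.2677,0.6034,-0.0635,-0.3080,-0.3626,-0.0845,0.4870,,,,
# any joint saturated: no
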